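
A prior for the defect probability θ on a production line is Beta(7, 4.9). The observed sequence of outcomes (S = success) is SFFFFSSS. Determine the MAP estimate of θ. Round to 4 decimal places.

θ̂_MAP = 0.5587

Prior: Beta(7, 4.9).
Data: 4 successes in 8 trials (from the sequence). The binomial likelihood contributes θ^4(1−θ)^4, so the posterior is Beta(7+4, 4.9+4) = Beta(11, 8.9).
For Beta(a, b) with a, b > 1 the mode is (a−1)/(a+b−2) = 10/17.9 ≈ 0.5587.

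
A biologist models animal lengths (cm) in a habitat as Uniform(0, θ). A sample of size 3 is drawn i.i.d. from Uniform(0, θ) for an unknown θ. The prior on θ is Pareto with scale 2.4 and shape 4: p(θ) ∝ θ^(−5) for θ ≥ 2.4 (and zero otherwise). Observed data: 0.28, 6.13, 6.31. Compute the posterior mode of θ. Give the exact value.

θ̂_MAP = 6.31

The Uniform(0, θ) likelihood is θ^(−n) for θ ≥ max(xᵢ), zero otherwise. Here max(xᵢ) = 6.31.
Posterior ∝ θ^(−5) · θ^(−3) = θ^(−8) on θ ≥ max(2.4, 6.31) = 6.31.
This density is strictly decreasing in θ, so the posterior mode lies at the lower boundary of the support.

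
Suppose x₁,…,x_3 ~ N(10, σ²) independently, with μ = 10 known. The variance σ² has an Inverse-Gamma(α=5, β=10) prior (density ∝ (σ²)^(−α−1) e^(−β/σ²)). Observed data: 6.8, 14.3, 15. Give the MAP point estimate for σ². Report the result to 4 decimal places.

σ̂²_MAP = 4.9153

Sum of squared deviations about the known mean: SS = (6.8−10)² + (14.3−10)² + (15−10)² = 53.73.
The Normal likelihood contributes (σ²)^(−n/2) exp(−SS/(2σ²)), so the posterior is Inverse-Gamma(α + n/2, β + SS/2) = Inverse-Gamma(6.5, 36.865).
The mode of Inverse-Gamma(a, b) is b/(a+1) = 36.865/7.5 ≈ 4.9153.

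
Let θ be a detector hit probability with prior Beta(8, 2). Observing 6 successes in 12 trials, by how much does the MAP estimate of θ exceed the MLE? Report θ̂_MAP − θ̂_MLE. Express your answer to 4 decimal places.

MAP − MLE = 0.1500

Posterior is Beta(14, 8); MAP = (14−1)/(22−2) = 13/20 ≈ 0.65000.
MLE ignores the prior: θ̂_MLE = k/n = 6/12 ≈ 0.50000.
Difference = 13/20 − 6/12 = 3/20 ≈ 0.1500.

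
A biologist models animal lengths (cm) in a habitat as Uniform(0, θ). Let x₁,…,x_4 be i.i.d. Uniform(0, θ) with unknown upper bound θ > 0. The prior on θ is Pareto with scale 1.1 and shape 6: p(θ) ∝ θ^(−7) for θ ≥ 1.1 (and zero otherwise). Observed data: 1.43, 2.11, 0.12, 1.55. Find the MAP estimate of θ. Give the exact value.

The Uniform(0, θ) likelihood is θ^(−n) for θ ≥ max(xᵢ), zero otherwise. Here max(xᵢ) = 2.11.
Posterior ∝ θ^(−7) · θ^(−4) = θ^(−11) on θ ≥ max(1.1, 2.11) = 2.11.
This density is strictly decreasing in θ, so the posterior mode lies at the lower boundary of the support.

θ̂_MAP = 2.11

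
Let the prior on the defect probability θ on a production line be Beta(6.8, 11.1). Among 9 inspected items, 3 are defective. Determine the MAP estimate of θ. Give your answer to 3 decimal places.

Prior: Beta(6.8, 11.1).
Data: 3 successes in 9 trials. The binomial likelihood contributes θ^3(1−θ)^6, so the posterior is Beta(6.8+3, 11.1+6) = Beta(9.8, 17.1).
For Beta(a, b) with a, b > 1 the mode is (a−1)/(a+b−2) = 8.8/24.9 ≈ 0.353.

θ̂_MAP = 0.353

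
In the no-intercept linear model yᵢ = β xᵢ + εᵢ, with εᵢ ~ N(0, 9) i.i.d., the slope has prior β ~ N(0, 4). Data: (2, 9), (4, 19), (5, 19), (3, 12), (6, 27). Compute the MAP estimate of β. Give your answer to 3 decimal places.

log p(β | y) = −Σ(yᵢ − βxᵢ)²/(2·9) − β²/(2·4) + const.
Setting the derivative to zero: Σxᵢ(yᵢ − βxᵢ)/9 − β/4 = 0, so β = Σxᵢyᵢ / (Σxᵢ² + σ²/τ²).
Σxᵢyᵢ = 2·9 + 4·19 + 5·19 + 3·12 + 6·27 = 387; Σxᵢ² = 90; σ²/τ² = 2.25.
β̂_MAP = 387 / (90 + 2.25) = 387/92.25 ≈ 4.195.

β̂_MAP = 4.195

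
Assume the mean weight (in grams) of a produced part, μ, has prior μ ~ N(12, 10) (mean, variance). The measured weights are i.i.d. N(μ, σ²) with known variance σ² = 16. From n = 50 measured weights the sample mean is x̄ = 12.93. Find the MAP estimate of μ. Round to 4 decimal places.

μ̂_MAP = 12.9012

n = 50, x̄ = 12.93.
For a Normal prior and Normal likelihood with known variance, the posterior is Normal; its mode equals its mean, the precision-weighted average.
Prior precision 1/σ₀² = 1/10 = 0.1; data precision n/σ² = 50/16 = 3.125.
μ̂ = (0.1·12 + 3.125·12.93) / (0.1 + 3.125) = 41.60625/3.225 = 2219/172 ≈ 12.9012.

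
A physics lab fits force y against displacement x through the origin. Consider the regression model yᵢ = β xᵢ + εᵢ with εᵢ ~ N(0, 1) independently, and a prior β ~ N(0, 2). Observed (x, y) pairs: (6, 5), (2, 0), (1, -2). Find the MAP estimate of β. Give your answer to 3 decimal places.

log p(β | y) = −Σ(yᵢ − βxᵢ)²/(2·1) − β²/(2·2) + const.
Setting the derivative to zero: Σxᵢ(yᵢ − βxᵢ)/1 − β/2 = 0, so β = Σxᵢyᵢ / (Σxᵢ² + σ²/τ²).
Σxᵢyᵢ = 6·5 + 2·0 + 1·(-2) = 28; Σxᵢ² = 41; σ²/τ² = 0.5.
β̂_MAP = 28 / (41 + 0.5) = 28/41.5 ≈ 0.675.

β̂_MAP = 0.675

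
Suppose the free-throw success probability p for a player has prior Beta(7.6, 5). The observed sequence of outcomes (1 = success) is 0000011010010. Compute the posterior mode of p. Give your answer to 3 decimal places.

p̂_MAP = 0.449

Prior: Beta(7.6, 5).
Data: 4 successes in 13 trials (from the sequence). The binomial likelihood contributes p^4(1−p)^9, so the posterior is Beta(7.6+4, 5+9) = Beta(11.6, 14).
For Beta(a, b) with a, b > 1 the mode is (a−1)/(a+b−2) = 10.6/23.6 ≈ 0.449.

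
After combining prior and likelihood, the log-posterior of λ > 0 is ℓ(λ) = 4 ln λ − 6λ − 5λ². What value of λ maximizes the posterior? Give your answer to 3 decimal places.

ℓ'(λ) = 4/λ − 6 − 10λ. Setting this to zero and multiplying by λ: 10λ² + 6λ − 4 = 0.
λ = (−6 + √(6² + 4·10·4)) / (2·10) = (−6 + √196) / 20 = (−6 + 14)/20 = 2/5.
ℓ''(λ) = −4/λ² − 10 < 0, confirming a maximum.

λ̂_MAP = 0.400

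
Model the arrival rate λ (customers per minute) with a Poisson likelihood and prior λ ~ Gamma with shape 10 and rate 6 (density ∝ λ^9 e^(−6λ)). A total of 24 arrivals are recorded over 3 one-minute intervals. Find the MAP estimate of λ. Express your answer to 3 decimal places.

Σxᵢ = 24, n = 3.
Posterior ∝ λ^9e^(−6λ) · λ^24e^(−3λ) = λ^33e^(−9λ), i.e. Gamma(shape=34, rate=9).
The mode of a Gamma(a, b) with a ≥ 1 (shape–rate) is (a−1)/b = 33/9 ≈ 3.667.

λ̂_MAP = 3.667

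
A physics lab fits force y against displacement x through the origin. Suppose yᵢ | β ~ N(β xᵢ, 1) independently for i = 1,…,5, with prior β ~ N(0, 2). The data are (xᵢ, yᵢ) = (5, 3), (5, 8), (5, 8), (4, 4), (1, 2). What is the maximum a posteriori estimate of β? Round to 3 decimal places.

log p(β | y) = −Σ(yᵢ − βxᵢ)²/(2·1) − β²/(2·2) + const.
Setting the derivative to zero: Σxᵢ(yᵢ − βxᵢ)/1 − β/2 = 0, so β = Σxᵢyᵢ / (Σxᵢ² + σ²/τ²).
Σxᵢyᵢ = 5·3 + 5·8 + 5·8 + 4·4 + 1·2 = 113; Σxᵢ² = 92; σ²/τ² = 0.5.
β̂_MAP = 113 / (92 + 0.5) = 113/92.5 ≈ 1.222.

β̂_MAP = 1.222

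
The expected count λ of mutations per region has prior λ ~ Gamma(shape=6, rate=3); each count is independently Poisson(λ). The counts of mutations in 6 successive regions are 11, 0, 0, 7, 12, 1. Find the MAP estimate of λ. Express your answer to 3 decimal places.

λ̂_MAP = 4.000

Σxᵢ = 11+0+0+7+12+1 = 31, with n = 6.
Posterior ∝ λ^5e^(−3λ) · λ^31e^(−6λ) = λ^36e^(−9λ), i.e. Gamma(shape=37, rate=9).
The mode of a Gamma(a, b) with a ≥ 1 (shape–rate) is (a−1)/b = 36/9 ≈ 4.000.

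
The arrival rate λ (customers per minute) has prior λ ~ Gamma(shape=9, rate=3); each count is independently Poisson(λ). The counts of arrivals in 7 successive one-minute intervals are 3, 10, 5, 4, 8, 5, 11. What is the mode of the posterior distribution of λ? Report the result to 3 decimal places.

λ̂_MAP = 5.400

Σxᵢ = 3+10+5+4+8+5+11 = 46, with n = 7.
Posterior ∝ λ^8e^(−3λ) · λ^46e^(−7λ) = λ^54e^(−10λ), i.e. Gamma(shape=55, rate=10).
The mode of a Gamma(a, b) with a ≥ 1 (shape–rate) is (a−1)/b = 54/10 ≈ 5.400.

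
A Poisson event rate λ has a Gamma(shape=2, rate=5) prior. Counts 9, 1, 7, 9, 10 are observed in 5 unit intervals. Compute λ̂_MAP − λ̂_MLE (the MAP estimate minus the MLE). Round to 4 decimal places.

MAP − MLE = -3.5000

Σxᵢ = 36. Posterior is Gamma(38, 10); MAP = (38−1)/10 = 37/10 ≈ 3.70000.
MLE = x̄ = 36/5 ≈ 7.20000.
Difference = 37/10 − 36/5 = -7/2 ≈ -3.5000.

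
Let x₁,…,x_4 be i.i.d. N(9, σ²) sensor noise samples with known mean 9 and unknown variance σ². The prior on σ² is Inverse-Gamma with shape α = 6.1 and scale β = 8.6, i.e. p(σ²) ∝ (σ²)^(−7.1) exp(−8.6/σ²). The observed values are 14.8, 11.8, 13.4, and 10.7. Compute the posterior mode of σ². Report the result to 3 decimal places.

σ̂²_MAP = 4.447

Sum of squared deviations about the known mean: SS = (14.8−9)² + (11.8−9)² + (13.4−9)² + (10.7−9)² = 63.73.
The Normal likelihood contributes (σ²)^(−n/2) exp(−SS/(2σ²)), so the posterior is Inverse-Gamma(α + n/2, β + SS/2) = Inverse-Gamma(8.1, 40.465).
The mode of Inverse-Gamma(a, b) is b/(a+1) = 40.465/9.1 ≈ 4.447.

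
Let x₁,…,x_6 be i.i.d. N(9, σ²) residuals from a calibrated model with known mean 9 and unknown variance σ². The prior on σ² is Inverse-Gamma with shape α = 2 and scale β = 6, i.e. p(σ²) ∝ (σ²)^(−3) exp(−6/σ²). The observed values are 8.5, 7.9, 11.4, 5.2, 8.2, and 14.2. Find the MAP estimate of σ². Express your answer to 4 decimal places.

σ̂²_MAP = 5.1117

Sum of squared deviations about the known mean: SS = (8.5−9)² + (7.9−9)² + (11.4−9)² + (5.2−9)² + (8.2−9)² + (14.2−9)² = 49.34.
The Normal likelihood contributes (σ²)^(−n/2) exp(−SS/(2σ²)), so the posterior is Inverse-Gamma(α + n/2, β + SS/2) = Inverse-Gamma(5, 30.67).
The mode of Inverse-Gamma(a, b) is b/(a+1) = 30.67/6 ≈ 5.1117.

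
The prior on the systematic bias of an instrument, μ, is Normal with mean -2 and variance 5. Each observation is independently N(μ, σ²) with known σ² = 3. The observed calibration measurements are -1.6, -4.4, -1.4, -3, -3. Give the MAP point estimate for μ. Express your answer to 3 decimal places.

μ̂_MAP = -2.607

n = 5; x̄ = ((-1.6) + (-4.4) + (-1.4) + (-3) + (-3))/5 = -13.4/5 = -2.68.
For a Normal prior and Normal likelihood with known variance, the posterior is Normal; its mode equals its mean, the precision-weighted average.
Prior precision 1/σ₀² = 1/5 = 0.2; data precision n/σ² = 5/3.
μ̂ = (0.2·(-2) + (5/3)·(-2.68)) / (0.2 + 5/3) = (-73/15)/(28/15) = -73/28 ≈ -2.607.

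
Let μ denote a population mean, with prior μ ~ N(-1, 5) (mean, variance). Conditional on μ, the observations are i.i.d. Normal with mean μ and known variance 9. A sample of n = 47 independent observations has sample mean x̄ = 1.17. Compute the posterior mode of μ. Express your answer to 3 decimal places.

n = 47, x̄ = 1.17.
For a Normal prior and Normal likelihood with known variance, the posterior is Normal; its mode equals its mean, the precision-weighted average.
Prior precision 1/σ₀² = 1/5 = 0.2; data precision n/σ² = 47/9.
μ̂ = (0.2·(-1) + (47/9)·1.17) / (0.2 + 47/9) = 5.91/(244/45) = 5319/4880 ≈ 1.090.

μ̂_MAP = 1.090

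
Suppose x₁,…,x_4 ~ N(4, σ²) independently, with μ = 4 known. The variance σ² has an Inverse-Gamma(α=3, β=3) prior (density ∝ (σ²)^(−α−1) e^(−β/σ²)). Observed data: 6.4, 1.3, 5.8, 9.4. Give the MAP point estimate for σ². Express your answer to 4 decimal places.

Sum of squared deviations about the known mean: SS = (6.4−4)² + (1.3−4)² + (5.8−4)² + (9.4−4)² = 45.45.
The Normal likelihood contributes (σ²)^(−n/2) exp(−SS/(2σ²)), so the posterior is Inverse-Gamma(α + n/2, β + SS/2) = Inverse-Gamma(5, 25.725).
The mode of Inverse-Gamma(a, b) is b/(a+1) = 25.725/6 ≈ 4.2875.

σ̂²_MAP = 4.2875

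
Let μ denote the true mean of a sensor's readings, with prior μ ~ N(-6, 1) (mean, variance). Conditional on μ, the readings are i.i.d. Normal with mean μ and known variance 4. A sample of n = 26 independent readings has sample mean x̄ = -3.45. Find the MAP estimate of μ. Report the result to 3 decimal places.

n = 26, x̄ = -3.45.
For a Normal prior and Normal likelihood with known variance, the posterior is Normal; its mode equals its mean, the precision-weighted average.
Prior precision 1/σ₀² = 1/1 = 1; data precision n/σ² = 26/4 = 6.5.
μ̂ = (1·(-6) + 6.5·(-3.45)) / (1 + 6.5) = (-28.425)/7.5 = -3.790.

μ̂_MAP = -3.790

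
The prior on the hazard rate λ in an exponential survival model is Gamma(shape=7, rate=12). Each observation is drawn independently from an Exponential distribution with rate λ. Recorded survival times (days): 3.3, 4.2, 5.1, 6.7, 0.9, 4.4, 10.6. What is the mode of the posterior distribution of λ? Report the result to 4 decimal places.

The Exponential(rate=λ) likelihood is ∝ λ^n e^(−λΣtᵢ). Here n = 7 and Σtᵢ = 3.3 + 4.2 + 5.1 + 6.7 + 0.9 + 4.4 + 10.6 = 35.2.
Posterior ∝ λ^6e^(−12λ) · λ^7e^(−35.2λ) = λ^13e^(−47.2λ), i.e. Gamma(14, 47.2).
Mode = (a−1)/b = 13/47.2 ≈ 0.2754.

λ̂_MAP = 0.2754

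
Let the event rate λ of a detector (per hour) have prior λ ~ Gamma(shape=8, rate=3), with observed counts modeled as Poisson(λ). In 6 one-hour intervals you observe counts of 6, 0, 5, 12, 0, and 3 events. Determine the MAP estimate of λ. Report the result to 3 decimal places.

Σxᵢ = 6+0+5+12+0+3 = 26, with n = 6.
Posterior ∝ λ^7e^(−3λ) · λ^26e^(−6λ) = λ^33e^(−9λ), i.e. Gamma(shape=34, rate=9).
The mode of a Gamma(a, b) with a ≥ 1 (shape–rate) is (a−1)/b = 33/9 ≈ 3.667.

λ̂_MAP = 3.667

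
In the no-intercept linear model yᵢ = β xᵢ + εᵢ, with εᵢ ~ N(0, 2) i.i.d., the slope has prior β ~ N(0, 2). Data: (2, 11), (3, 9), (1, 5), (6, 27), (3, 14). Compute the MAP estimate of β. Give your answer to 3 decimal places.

β̂_MAP = 4.300

log p(β | y) = −Σ(yᵢ − βxᵢ)²/(2·2) − β²/(2·2) + const.
Setting the derivative to zero: Σxᵢ(yᵢ − βxᵢ)/2 − β/2 = 0, so β = Σxᵢyᵢ / (Σxᵢ² + σ²/τ²).
Σxᵢyᵢ = 2·11 + 3·9 + 1·5 + 6·27 + 3·14 = 258; Σxᵢ² = 59; σ²/τ² = 1.
β̂_MAP = 258 / (59 + 1) = 258/60 ≈ 4.300.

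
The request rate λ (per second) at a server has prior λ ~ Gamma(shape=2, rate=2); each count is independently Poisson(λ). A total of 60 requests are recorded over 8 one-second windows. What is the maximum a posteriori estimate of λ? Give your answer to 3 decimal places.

λ̂_MAP = 6.100

Σxᵢ = 60, n = 8.
Posterior ∝ λe^(−2λ) · λ^60e^(−8λ) = λ^61e^(−10λ), i.e. Gamma(shape=62, rate=10).
The mode of a Gamma(a, b) with a ≥ 1 (shape–rate) is (a−1)/b = 61/10 ≈ 6.100.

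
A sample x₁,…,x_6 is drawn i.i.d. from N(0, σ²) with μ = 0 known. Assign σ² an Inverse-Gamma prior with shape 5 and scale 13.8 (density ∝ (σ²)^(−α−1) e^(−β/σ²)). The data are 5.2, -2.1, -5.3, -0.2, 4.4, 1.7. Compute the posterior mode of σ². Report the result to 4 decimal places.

Sum of squared deviations about the known mean: SS = (5.2−0)² + (-2.1−0)² + (-5.3−0)² + (-0.2−0)² + (4.4−0)² + (1.7−0)² = 81.83.
The Normal likelihood contributes (σ²)^(−n/2) exp(−SS/(2σ²)), so the posterior is Inverse-Gamma(α + n/2, β + SS/2) = Inverse-Gamma(8, 54.715).
The mode of Inverse-Gamma(a, b) is b/(a+1) = 54.715/9 ≈ 6.0794.

σ̂²_MAP = 6.0794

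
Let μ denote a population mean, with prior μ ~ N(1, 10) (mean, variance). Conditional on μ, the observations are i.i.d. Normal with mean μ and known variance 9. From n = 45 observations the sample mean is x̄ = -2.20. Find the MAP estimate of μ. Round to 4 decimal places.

n = 45, x̄ = -2.20.
For a Normal prior and Normal likelihood with known variance, the posterior is Normal; its mode equals its mean, the precision-weighted average.
Prior precision 1/σ₀² = 1/10 = 0.1; data precision n/σ² = 45/9 = 5.
μ̂ = (0.1·1 + 5·(-2.2)) / (0.1 + 5) = (-10.9)/5.1 = -109/51 ≈ -2.1373.

μ̂_MAP = -2.1373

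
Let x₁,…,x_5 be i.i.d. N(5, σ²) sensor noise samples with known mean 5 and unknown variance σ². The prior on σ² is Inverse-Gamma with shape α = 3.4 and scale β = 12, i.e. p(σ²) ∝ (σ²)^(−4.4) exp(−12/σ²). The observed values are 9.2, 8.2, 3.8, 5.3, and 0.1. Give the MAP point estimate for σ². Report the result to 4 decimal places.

σ̂²_MAP = 5.6101

Sum of squared deviations about the known mean: SS = (9.2−5)² + (8.2−5)² + (3.8−5)² + (5.3−5)² + (0.1−5)² = 53.42.
The Normal likelihood contributes (σ²)^(−n/2) exp(−SS/(2σ²)), so the posterior is Inverse-Gamma(α + n/2, β + SS/2) = Inverse-Gamma(5.9, 38.71).
The mode of Inverse-Gamma(a, b) is b/(a+1) = 38.71/6.9 ≈ 5.6101.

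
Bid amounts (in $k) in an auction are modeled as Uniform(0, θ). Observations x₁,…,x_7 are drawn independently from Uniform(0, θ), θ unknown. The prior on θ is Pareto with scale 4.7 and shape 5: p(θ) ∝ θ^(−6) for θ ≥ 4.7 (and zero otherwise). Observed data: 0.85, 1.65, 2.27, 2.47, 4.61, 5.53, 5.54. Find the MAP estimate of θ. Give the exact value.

θ̂_MAP = 5.54

The Uniform(0, θ) likelihood is θ^(−n) for θ ≥ max(xᵢ), zero otherwise. Here max(xᵢ) = 5.54.
Posterior ∝ θ^(−6) · θ^(−7) = θ^(−13) on θ ≥ max(4.7, 5.54) = 5.54.
This density is strictly decreasing in θ, so the posterior mode lies at the lower boundary of the support.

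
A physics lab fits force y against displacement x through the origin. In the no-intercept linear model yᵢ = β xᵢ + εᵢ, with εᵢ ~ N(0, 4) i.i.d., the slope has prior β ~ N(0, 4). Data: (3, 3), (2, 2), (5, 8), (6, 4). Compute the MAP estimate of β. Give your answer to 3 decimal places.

log p(β | y) = −Σ(yᵢ − βxᵢ)²/(2·4) − β²/(2·4) + const.
Setting the derivative to zero: Σxᵢ(yᵢ − βxᵢ)/4 − β/4 = 0, so β = Σxᵢyᵢ / (Σxᵢ² + σ²/τ²).
Σxᵢyᵢ = 3·3 + 2·2 + 5·8 + 6·4 = 77; Σxᵢ² = 74; σ²/τ² = 1.
β̂_MAP = 77 / (74 + 1) = 77/75 ≈ 1.027.

β̂_MAP = 1.027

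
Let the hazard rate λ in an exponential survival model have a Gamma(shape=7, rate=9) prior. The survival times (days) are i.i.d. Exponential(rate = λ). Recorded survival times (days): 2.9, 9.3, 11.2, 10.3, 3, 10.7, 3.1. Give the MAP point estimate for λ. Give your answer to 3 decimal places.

λ̂_MAP = 0.218

The Exponential(rate=λ) likelihood is ∝ λ^n e^(−λΣtᵢ). Here n = 7 and Σtᵢ = 2.9 + 9.3 + 11.2 + 10.3 + 3 + 10.7 + 3.1 = 50.5.
Posterior ∝ λ^6e^(−9λ) · λ^7e^(−50.5λ) = λ^13e^(−59.5λ), i.e. Gamma(14, 59.5).
Mode = (a−1)/b = 13/59.5 ≈ 0.218.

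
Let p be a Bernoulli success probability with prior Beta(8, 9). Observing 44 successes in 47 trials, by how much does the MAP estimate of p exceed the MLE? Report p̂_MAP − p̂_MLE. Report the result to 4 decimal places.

MAP − MLE = -0.1136

Posterior is Beta(52, 12); MAP = (52−1)/(64−2) = 51/62 ≈ 0.82258.
MLE ignores the prior: p̂_MLE = k/n = 44/47 ≈ 0.93617.
Difference = 51/62 − 44/47 = -331/2914 ≈ -0.1136.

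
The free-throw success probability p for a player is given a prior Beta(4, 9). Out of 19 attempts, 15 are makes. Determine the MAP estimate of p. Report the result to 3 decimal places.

Prior: Beta(4, 9).
Data: 15 successes in 19 trials. The binomial likelihood contributes p^15(1−p)^4, so the posterior is Beta(4+15, 9+4) = Beta(19, 13).
For Beta(a, b) with a, b > 1 the mode is (a−1)/(a+b−2) = 18/30 ≈ 0.600.

p̂_MAP = 0.600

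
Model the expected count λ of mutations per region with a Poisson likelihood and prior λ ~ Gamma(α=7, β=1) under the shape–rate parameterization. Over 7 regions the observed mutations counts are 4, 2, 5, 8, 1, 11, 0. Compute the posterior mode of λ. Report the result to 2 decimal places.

Σxᵢ = 4+2+5+8+1+11+0 = 31, with n = 7.
Posterior ∝ λ^6e^(−1λ) · λ^31e^(−7λ) = λ^37e^(−8λ), i.e. Gamma(shape=38, rate=8).
The mode of a Gamma(a, b) with a ≥ 1 (shape–rate) is (a−1)/b = 37/8 ≈ 4.63.

λ̂_MAP = 4.63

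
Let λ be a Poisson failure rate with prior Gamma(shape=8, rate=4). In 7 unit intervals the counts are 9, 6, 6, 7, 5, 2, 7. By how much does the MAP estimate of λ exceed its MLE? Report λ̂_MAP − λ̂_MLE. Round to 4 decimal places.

Σxᵢ = 42. Posterior is Gamma(50, 11); MAP = (50−1)/11 = 49/11 ≈ 4.45455.
MLE = x̄ = 42/7 ≈ 6.00000.
Difference = 49/11 − 42/7 = -17/11 ≈ -1.5455.

MAP − MLE = -1.5455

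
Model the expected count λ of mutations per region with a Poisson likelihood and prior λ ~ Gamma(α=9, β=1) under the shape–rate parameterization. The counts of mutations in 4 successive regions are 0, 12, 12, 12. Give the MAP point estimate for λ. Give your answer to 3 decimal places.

Σxᵢ = 0+12+12+12 = 36, with n = 4.
Posterior ∝ λ^8e^(−1λ) · λ^36e^(−4λ) = λ^44e^(−5λ), i.e. Gamma(shape=45, rate=5).
The mode of a Gamma(a, b) with a ≥ 1 (shape–rate) is (a−1)/b = 44/5 ≈ 8.800.

λ̂_MAP = 8.800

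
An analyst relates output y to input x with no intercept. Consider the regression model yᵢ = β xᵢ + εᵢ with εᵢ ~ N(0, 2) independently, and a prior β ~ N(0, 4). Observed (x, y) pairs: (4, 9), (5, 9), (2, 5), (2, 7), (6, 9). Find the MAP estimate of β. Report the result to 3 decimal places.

log p(β | y) = −Σ(yᵢ − βxᵢ)²/(2·2) − β²/(2·4) + const.
Setting the derivative to zero: Σxᵢ(yᵢ − βxᵢ)/2 − β/4 = 0, so β = Σxᵢyᵢ / (Σxᵢ² + σ²/τ²).
Σxᵢyᵢ = 4·9 + 5·9 + 2·5 + 2·7 + 6·9 = 159; Σxᵢ² = 85; σ²/τ² = 0.5.
β̂_MAP = 159 / (85 + 0.5) = 159/85.5 ≈ 1.860.

β̂_MAP = 1.860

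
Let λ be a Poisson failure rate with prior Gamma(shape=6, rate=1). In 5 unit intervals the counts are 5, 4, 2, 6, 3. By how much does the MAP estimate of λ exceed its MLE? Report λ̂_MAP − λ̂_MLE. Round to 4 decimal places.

Σxᵢ = 20. Posterior is Gamma(26, 6); MAP = (26−1)/6 = 25/6 ≈ 4.16667.
MLE = x̄ = 20/5 ≈ 4.00000.
Difference = 25/6 − 20/5 = 1/6 ≈ 0.1667.

MAP − MLE = 0.1667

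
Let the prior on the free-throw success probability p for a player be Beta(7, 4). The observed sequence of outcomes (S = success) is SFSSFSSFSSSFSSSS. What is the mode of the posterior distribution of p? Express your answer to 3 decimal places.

Prior: Beta(7, 4).
Data: 12 successes in 16 trials (from the sequence). The binomial likelihood contributes p^12(1−p)^4, so the posterior is Beta(7+12, 4+4) = Beta(19, 8).
For Beta(a, b) with a, b > 1 the mode is (a−1)/(a+b−2) = 18/25 ≈ 0.720.

p̂_MAP = 0.720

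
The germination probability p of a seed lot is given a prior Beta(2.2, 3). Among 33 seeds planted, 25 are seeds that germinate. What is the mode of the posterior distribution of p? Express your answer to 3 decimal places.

Prior: Beta(2.2, 3).
Data: 25 successes in 33 trials. The binomial likelihood contributes p^25(1−p)^8, so the posterior is Beta(2.2+25, 3+8) = Beta(27.2, 11).
For Beta(a, b) with a, b > 1 the mode is (a−1)/(a+b−2) = 26.2/36.2 ≈ 0.724.

p̂_MAP = 0.724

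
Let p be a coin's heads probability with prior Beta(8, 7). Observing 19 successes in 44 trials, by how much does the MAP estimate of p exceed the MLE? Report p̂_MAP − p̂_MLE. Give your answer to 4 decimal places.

Posterior is Beta(27, 32); MAP = (27−1)/(59−2) = 26/57 ≈ 0.45614.
MLE ignores the prior: p̂_MLE = k/n = 19/44 ≈ 0.43182.
Difference = 26/57 − 19/44 = 61/2508 ≈ 0.0243.

MAP − MLE = 0.0243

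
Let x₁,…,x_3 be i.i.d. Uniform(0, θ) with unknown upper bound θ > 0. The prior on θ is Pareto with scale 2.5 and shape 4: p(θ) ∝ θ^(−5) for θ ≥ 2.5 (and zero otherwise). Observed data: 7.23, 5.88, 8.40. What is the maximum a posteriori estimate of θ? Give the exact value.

θ̂_MAP = 8.40

The Uniform(0, θ) likelihood is θ^(−n) for θ ≥ max(xᵢ), zero otherwise. Here max(xᵢ) = 8.40.
Posterior ∝ θ^(−5) · θ^(−3) = θ^(−8) on θ ≥ max(2.5, 8.40) = 8.40.
This density is strictly decreasing in θ, so the posterior mode lies at the lower boundary of the support.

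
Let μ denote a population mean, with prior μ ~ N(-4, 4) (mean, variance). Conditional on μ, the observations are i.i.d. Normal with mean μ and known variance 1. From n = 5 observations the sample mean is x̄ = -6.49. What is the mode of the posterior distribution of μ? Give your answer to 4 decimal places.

μ̂_MAP = -6.3714

n = 5, x̄ = -6.49.
For a Normal prior and Normal likelihood with known variance, the posterior is Normal; its mode equals its mean, the precision-weighted average.
Prior precision 1/σ₀² = 1/4 = 0.25; data precision n/σ² = 5/1 = 5.
μ̂ = (0.25·(-4) + 5·(-6.49)) / (0.25 + 5) = (-33.45)/5.25 = -223/35 ≈ -6.3714.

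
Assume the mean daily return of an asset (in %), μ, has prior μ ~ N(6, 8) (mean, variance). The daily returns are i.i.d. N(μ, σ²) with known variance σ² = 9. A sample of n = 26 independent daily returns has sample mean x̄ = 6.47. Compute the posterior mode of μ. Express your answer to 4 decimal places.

n = 26, x̄ = 6.47.
For a Normal prior and Normal likelihood with known variance, the posterior is Normal; its mode equals its mean, the precision-weighted average.
Prior precision 1/σ₀² = 1/8 = 0.125; data precision n/σ² = 26/9.
μ̂ = (0.125·6 + (26/9)·6.47) / (0.125 + 26/9) = (17497/900)/(217/72) = 34994/5425 ≈ 6.4505.

μ̂_MAP = 6.4505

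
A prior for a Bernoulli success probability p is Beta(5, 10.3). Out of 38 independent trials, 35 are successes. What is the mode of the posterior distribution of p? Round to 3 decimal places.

Prior: Beta(5, 10.3).
Data: 35 successes in 38 trials. The binomial likelihood contributes p^35(1−p)^3, so the posterior is Beta(5+35, 10.3+3) = Beta(40, 13.3).
For Beta(a, b) with a, b > 1 the mode is (a−1)/(a+b−2) = 39/51.3 ≈ 0.760.

p̂_MAP = 0.760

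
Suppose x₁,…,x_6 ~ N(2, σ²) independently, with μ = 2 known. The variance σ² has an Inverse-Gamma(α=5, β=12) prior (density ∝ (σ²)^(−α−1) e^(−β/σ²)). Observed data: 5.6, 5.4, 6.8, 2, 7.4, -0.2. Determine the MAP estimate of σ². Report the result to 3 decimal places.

Sum of squared deviations about the known mean: SS = (5.6−2)² + (5.4−2)² + (6.8−2)² + (2−2)² + (7.4−2)² + (-0.2−2)² = 81.56.
The Normal likelihood contributes (σ²)^(−n/2) exp(−SS/(2σ²)), so the posterior is Inverse-Gamma(α + n/2, β + SS/2) = Inverse-Gamma(8, 52.78).
The mode of Inverse-Gamma(a, b) is b/(a+1) = 52.78/9 ≈ 5.864.

σ̂²_MAP = 5.864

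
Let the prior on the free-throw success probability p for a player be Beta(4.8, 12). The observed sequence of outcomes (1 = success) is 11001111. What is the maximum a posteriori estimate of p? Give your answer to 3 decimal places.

p̂_MAP = 0.430

Prior: Beta(4.8, 12).
Data: 6 successes in 8 trials (from the sequence). The binomial likelihood contributes p^6(1−p)^2, so the posterior is Beta(4.8+6, 12+2) = Beta(10.8, 14).
For Beta(a, b) with a, b > 1 the mode is (a−1)/(a+b−2) = 9.8/22.8 ≈ 0.430.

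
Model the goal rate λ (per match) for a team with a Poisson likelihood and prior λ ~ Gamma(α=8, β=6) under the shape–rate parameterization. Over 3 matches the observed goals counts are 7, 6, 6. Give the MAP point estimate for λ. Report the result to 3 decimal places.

λ̂_MAP = 2.889

Σxᵢ = 7+6+6 = 19, with n = 3.
Posterior ∝ λ^7e^(−6λ) · λ^19e^(−3λ) = λ^26e^(−9λ), i.e. Gamma(shape=27, rate=9).
The mode of a Gamma(a, b) with a ≥ 1 (shape–rate) is (a−1)/b = 26/9 ≈ 2.889.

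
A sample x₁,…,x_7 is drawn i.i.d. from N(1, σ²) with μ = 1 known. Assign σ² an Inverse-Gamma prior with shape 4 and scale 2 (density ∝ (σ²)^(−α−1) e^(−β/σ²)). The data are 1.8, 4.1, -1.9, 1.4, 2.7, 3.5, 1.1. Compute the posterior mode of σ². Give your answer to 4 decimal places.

σ̂²_MAP = 1.8806

Sum of squared deviations about the known mean: SS = (1.8−1)² + (4.1−1)² + (-1.9−1)² + (1.4−1)² + (2.7−1)² + (3.5−1)² + (1.1−1)² = 27.97.
The Normal likelihood contributes (σ²)^(−n/2) exp(−SS/(2σ²)), so the posterior is Inverse-Gamma(α + n/2, β + SS/2) = Inverse-Gamma(7.5, 15.985).
The mode of Inverse-Gamma(a, b) is b/(a+1) = 15.985/8.5 ≈ 1.8806.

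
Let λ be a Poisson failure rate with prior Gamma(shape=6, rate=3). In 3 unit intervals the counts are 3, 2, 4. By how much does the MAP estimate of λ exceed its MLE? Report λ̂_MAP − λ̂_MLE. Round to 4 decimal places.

MAP − MLE = -0.6667

Σxᵢ = 9. Posterior is Gamma(15, 6); MAP = (15−1)/6 = 14/6 ≈ 2.33333.
MLE = x̄ = 9/3 ≈ 3.00000.
Difference = 14/6 − 9/3 = -2/3 ≈ -0.6667.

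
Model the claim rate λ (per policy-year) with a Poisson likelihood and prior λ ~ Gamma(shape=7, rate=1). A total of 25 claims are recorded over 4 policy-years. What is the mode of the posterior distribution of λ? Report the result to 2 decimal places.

λ̂_MAP = 6.20

Σxᵢ = 25, n = 4.
Posterior ∝ λ^6e^(−1λ) · λ^25e^(−4λ) = λ^31e^(−5λ), i.e. Gamma(shape=32, rate=5).
The mode of a Gamma(a, b) with a ≥ 1 (shape–rate) is (a−1)/b = 31/5 ≈ 6.20.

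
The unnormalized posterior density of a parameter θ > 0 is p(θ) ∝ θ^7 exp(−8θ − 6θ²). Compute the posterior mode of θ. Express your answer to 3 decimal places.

θ̂_MAP = 0.500

ℓ'(θ) = 7/θ − 8 − 12θ. Setting this to zero and multiplying by θ: 12θ² + 8θ − 7 = 0.
θ = (−8 + √(8² + 4·12·7)) / (2·12) = (−8 + √400) / 24 = (−8 + 20)/24 = 1/2.
ℓ''(θ) = −7/θ² − 12 < 0, confirming a maximum.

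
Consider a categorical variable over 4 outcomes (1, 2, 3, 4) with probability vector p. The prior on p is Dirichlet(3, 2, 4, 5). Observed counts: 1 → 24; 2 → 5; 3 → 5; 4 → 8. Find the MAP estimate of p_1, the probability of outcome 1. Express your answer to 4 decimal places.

MAP estimate: 0.5000

The posterior is Dirichlet(αᵢ + nᵢ) = Dirichlet(27, 7, 9, 13).
For a Dirichlet(a₁,…,a_K) with all aᵢ > 1, the mode has j-th component (aⱼ − 1)/(Σaᵢ − K).
Here Σaᵢ = 56 and K = 4, so p_1 = (27 − 1)/(56 − 4) = 26/52 ≈ 0.5000.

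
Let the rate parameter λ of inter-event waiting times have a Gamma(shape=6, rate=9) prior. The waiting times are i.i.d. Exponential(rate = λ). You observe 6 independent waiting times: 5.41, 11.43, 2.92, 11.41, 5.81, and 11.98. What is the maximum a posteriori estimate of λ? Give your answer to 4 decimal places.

λ̂_MAP = 0.1898

The Exponential(rate=λ) likelihood is ∝ λ^n e^(−λΣtᵢ). Here n = 6 and Σtᵢ = 5.41 + 11.43 + 2.92 + 11.41 + 5.81 + 11.98 = 48.96.
Posterior ∝ λ^5e^(−9λ) · λ^6e^(−48.96λ) = λ^11e^(−57.96λ), i.e. Gamma(12, 57.96).
Mode = (a−1)/b = 11/57.96 ≈ 0.1898.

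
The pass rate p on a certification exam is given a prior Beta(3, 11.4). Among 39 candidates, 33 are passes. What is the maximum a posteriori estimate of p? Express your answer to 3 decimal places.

p̂_MAP = 0.681

Prior: Beta(3, 11.4).
Data: 33 successes in 39 trials. The binomial likelihood contributes p^33(1−p)^6, so the posterior is Beta(3+33, 11.4+6) = Beta(36, 17.4).
For Beta(a, b) with a, b > 1 the mode is (a−1)/(a+b−2) = 35/51.4 ≈ 0.681.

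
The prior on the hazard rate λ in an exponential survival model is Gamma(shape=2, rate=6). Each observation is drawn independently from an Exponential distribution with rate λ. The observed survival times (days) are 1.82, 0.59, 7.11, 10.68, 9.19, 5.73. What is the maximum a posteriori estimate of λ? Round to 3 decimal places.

λ̂_MAP = 0.170

The Exponential(rate=λ) likelihood is ∝ λ^n e^(−λΣtᵢ). Here n = 6 and Σtᵢ = 1.82 + 0.59 + 7.11 + 10.68 + 9.19 + 5.73 = 35.12.
Posterior ∝ λe^(−6λ) · λ^6e^(−35.12λ) = λ^7e^(−41.12λ), i.e. Gamma(8, 41.12).
Mode = (a−1)/b = 7/41.12 ≈ 0.170.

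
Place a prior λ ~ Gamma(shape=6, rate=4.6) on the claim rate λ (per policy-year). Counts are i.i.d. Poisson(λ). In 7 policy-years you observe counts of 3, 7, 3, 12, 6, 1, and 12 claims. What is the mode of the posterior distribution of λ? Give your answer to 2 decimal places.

Σxᵢ = 3+7+3+12+6+1+12 = 44, with n = 7.
Posterior ∝ λ^5e^(−4.6λ) · λ^44e^(−7λ) = λ^49e^(−11.6λ), i.e. Gamma(shape=50, rate=11.6).
The mode of a Gamma(a, b) with a ≥ 1 (shape–rate) is (a−1)/b = 49/11.6 ≈ 4.22.

λ̂_MAP = 4.22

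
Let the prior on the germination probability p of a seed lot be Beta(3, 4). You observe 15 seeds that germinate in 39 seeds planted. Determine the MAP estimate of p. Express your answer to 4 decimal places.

Prior: Beta(3, 4).
Data: 15 successes in 39 trials. The binomial likelihood contributes p^15(1−p)^24, so the posterior is Beta(3+15, 4+24) = Beta(18, 28).
For Beta(a, b) with a, b > 1 the mode is (a−1)/(a+b−2) = 17/44 ≈ 0.3864.

p̂_MAP = 0.3864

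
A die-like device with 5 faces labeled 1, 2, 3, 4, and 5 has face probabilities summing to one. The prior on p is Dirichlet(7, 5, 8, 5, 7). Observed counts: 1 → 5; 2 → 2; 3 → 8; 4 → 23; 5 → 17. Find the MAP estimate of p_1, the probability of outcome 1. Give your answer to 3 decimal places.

The posterior is Dirichlet(αᵢ + nᵢ) = Dirichlet(12, 7, 16, 28, 24).
For a Dirichlet(a₁,…,a_K) with all aᵢ > 1, the mode has j-th component (aⱼ − 1)/(Σaᵢ − K).
Here Σaᵢ = 87 and K = 5, so p_1 = (12 − 1)/(87 − 5) = 11/82 ≈ 0.134.

MAP estimate: 0.134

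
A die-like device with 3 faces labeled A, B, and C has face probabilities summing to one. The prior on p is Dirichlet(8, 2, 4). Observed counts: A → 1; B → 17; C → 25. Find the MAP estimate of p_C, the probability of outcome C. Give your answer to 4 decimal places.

The posterior is Dirichlet(αᵢ + nᵢ) = Dirichlet(9, 19, 29).
For a Dirichlet(a₁,…,a_K) with all aᵢ > 1, the mode has j-th component (aⱼ − 1)/(Σaᵢ − K).
Here Σaᵢ = 57 and K = 3, so p_C = (29 − 1)/(57 − 3) = 28/54 ≈ 0.5185.

MAP estimate of p_C = 0.5185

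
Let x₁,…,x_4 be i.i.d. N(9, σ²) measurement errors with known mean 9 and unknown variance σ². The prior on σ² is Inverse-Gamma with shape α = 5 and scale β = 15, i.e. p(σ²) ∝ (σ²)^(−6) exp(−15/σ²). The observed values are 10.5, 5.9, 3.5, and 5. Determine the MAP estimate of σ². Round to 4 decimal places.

σ̂²_MAP = 5.5069

Sum of squared deviations about the known mean: SS = (10.5−9)² + (5.9−9)² + (3.5−9)² + (5−9)² = 58.11.
The Normal likelihood contributes (σ²)^(−n/2) exp(−SS/(2σ²)), so the posterior is Inverse-Gamma(α + n/2, β + SS/2) = Inverse-Gamma(7, 44.055).
The mode of Inverse-Gamma(a, b) is b/(a+1) = 44.055/8 ≈ 5.5069.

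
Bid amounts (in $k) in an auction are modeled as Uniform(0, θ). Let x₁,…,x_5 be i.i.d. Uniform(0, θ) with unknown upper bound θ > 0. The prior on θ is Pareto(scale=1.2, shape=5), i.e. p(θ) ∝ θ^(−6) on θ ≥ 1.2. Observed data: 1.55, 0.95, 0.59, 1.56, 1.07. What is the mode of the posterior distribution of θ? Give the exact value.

θ̂_MAP = 1.56

The Uniform(0, θ) likelihood is θ^(−n) for θ ≥ max(xᵢ), zero otherwise. Here max(xᵢ) = 1.56.
Posterior ∝ θ^(−6) · θ^(−5) = θ^(−11) on θ ≥ max(1.2, 1.56) = 1.56.
This density is strictly decreasing in θ, so the posterior mode lies at the lower boundary of the support.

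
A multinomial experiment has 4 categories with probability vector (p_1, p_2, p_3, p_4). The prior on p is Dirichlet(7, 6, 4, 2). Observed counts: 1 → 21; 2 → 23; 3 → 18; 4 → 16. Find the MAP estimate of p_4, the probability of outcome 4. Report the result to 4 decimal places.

MAP estimate: 0.1828

The posterior is Dirichlet(αᵢ + nᵢ) = Dirichlet(28, 29, 22, 18).
For a Dirichlet(a₁,…,a_K) with all aᵢ > 1, the mode has j-th component (aⱼ − 1)/(Σaᵢ − K).
Here Σaᵢ = 97 and K = 4, so p_4 = (18 − 1)/(97 − 4) = 17/93 ≈ 0.1828.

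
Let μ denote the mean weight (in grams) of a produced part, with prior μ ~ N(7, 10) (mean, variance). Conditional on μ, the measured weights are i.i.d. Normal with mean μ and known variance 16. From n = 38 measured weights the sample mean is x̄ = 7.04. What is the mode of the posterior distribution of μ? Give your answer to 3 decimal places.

μ̂_MAP = 7.038

n = 38, x̄ = 7.04.
For a Normal prior and Normal likelihood with known variance, the posterior is Normal; its mode equals its mean, the precision-weighted average.
Prior precision 1/σ₀² = 1/10 = 0.1; data precision n/σ² = 38/16 = 2.375.
μ̂ = (0.1·7 + 2.375·7.04) / (0.1 + 2.375) = 17.42/2.475 = 3484/495 ≈ 7.038.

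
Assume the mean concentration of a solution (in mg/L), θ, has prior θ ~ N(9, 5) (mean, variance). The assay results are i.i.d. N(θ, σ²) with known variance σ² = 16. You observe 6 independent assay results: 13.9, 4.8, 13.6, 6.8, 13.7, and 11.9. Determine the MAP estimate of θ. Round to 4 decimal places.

θ̂_MAP = 10.1630

n = 6; x̄ = (13.9 + 4.8 + 13.6 + 6.8 + 13.7 + 11.9)/6 = 64.7/6 = 647/60 ≈ 10.7833.
For a Normal prior and Normal likelihood with known variance, the posterior is Normal; its mode equals its mean, the precision-weighted average.
Prior precision 1/σ₀² = 1/5 = 0.2; data precision n/σ² = 6/16 = 0.375.
θ̂ = (0.2·9 + 0.375·(647/60)) / (0.2 + 0.375) = 5.84375/0.575 = 935/92 ≈ 10.1630.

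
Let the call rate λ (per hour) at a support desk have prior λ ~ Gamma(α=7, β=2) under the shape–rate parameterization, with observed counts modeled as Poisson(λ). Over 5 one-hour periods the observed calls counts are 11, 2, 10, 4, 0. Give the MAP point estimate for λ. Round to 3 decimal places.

λ̂_MAP = 4.714

Σxᵢ = 11+2+10+4+0 = 27, with n = 5.
Posterior ∝ λ^6e^(−2λ) · λ^27e^(−5λ) = λ^33e^(−7λ), i.e. Gamma(shape=34, rate=7).
The mode of a Gamma(a, b) with a ≥ 1 (shape–rate) is (a−1)/b = 33/7 ≈ 4.714.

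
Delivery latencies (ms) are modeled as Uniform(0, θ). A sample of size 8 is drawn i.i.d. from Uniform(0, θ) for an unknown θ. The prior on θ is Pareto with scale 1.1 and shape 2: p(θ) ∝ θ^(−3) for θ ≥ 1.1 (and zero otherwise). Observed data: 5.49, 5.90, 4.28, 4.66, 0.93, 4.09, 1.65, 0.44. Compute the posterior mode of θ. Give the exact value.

The Uniform(0, θ) likelihood is θ^(−n) for θ ≥ max(xᵢ), zero otherwise. Here max(xᵢ) = 5.90.
Posterior ∝ θ^(−3) · θ^(−8) = θ^(−11) on θ ≥ max(1.1, 5.90) = 5.90.
This density is strictly decreasing in θ, so the posterior mode lies at the lower boundary of the support.

θ̂_MAP = 5.90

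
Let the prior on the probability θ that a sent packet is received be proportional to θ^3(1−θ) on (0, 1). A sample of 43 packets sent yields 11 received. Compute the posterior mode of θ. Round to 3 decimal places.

θ̂_MAP = 0.298

The prior density ∝ θ^3(1−θ)^1 is the kernel of Beta(4, 2).
Data: 11 successes in 43 trials. The binomial likelihood contributes θ^11(1−θ)^32, so the posterior is Beta(4+11, 2+32) = Beta(15, 34).
For Beta(a, b) with a, b > 1 the mode is (a−1)/(a+b−2) = 14/47 ≈ 0.298.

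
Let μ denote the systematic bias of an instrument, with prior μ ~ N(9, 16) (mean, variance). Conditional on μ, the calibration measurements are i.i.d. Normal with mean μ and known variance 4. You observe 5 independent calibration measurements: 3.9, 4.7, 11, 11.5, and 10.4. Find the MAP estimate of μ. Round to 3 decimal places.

μ̂_MAP = 8.333

n = 5; x̄ = (3.9 + 4.7 + 11 + 11.5 + 10.4)/5 = 41.5/5 = 8.3.
For a Normal prior and Normal likelihood with known variance, the posterior is Normal; its mode equals its mean, the precision-weighted average.
Prior precision 1/σ₀² = 1/16 = 0.0625; data precision n/σ² = 5/4 = 1.25.
μ̂ = (0.0625·9 + 1.25·8.3) / (0.0625 + 1.25) = 10.9375/1.3125 = 25/3 ≈ 8.333.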